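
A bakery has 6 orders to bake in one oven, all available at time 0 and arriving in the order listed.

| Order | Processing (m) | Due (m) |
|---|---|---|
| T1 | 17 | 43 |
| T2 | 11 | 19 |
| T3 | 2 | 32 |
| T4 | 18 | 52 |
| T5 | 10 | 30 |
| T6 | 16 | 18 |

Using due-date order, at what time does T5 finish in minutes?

EDD (increasing due date): T6 T2 T5 T3 T1 T4.
T6: 0→16
T2: 16→27
T5: 27→37

37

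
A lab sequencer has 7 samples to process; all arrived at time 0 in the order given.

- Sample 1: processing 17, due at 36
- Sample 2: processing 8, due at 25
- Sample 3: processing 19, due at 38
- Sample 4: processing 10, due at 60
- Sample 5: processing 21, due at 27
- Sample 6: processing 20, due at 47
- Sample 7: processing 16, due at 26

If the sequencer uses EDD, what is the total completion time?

432

EDD (increasing due date): Sample 2 Sample 7 Sample 5 Sample 1 Sample 3 Sample 6 Sample 4.
Sample 2: 0→8
Sample 7: 8→24
Sample 5: 24→45
Sample 1: 45→62
Sample 3: 62→81
Sample 6: 81→101
Sample 4: 101→111
Sum = 8+24+45+62+81+101+111 = 432.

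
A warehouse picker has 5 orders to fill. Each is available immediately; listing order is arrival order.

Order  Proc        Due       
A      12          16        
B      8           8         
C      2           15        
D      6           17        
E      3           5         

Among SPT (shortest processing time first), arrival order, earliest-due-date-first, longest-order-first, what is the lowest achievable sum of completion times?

68

SPT (increasing processing time): C E D B A.
C: 0→2
E: 2→5
D: 5→11
B: 11→19
A: 19→31
Sum = 2+5+11+19+31 = 68.
FIFO (arrival order): A B C D E.
A: 0→12
B: 12→20
C: 20→22
D: 22→28
E: 28→31
Sum = 12+20+22+28+31 = 113.
EDD (increasing due date): E B C A D.
E: 0→3
B: 3→11
C: 11→13
A: 13→25
D: 25→31
Sum = 3+11+13+25+31 = 83.
LPT (decreasing processing time): A B D E C.
A: 0→12
B: 12→20
D: 20→26
E: 26→29
C: 29→31
Sum = 12+20+26+29+31 = 118.
SPT 68, FIFO 113, EDD 83, LPT 118 → minimum 68.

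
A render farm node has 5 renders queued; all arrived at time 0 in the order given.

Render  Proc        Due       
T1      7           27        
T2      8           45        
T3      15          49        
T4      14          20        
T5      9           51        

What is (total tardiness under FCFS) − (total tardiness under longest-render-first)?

-10

FIFO (arrival order): T1 T2 T3 T4 T5.
T1: 0→7, due 27, tardiness 0
T2: 7→15, due 45, tardiness 0
T3: 15→30, due 49, tardiness 0
T4: 30→44, due 20, tardiness 24
T5: 44→53, due 51, tardiness 2
Sum = 0+0+0+24+2 = 26.
LPT (decreasing processing time): T3 T4 T5 T2 T1.
T3: 0→15, due 49, tardiness 0
T4: 15→29, due 20, tardiness 9
T5: 29→38, due 51, tardiness 0
T2: 38→46, due 45, tardiness 1
T1: 46→53, due 27, tardiness 26
Sum = 0+9+0+1+26 = 36.
Difference = 26 − 36 = -10.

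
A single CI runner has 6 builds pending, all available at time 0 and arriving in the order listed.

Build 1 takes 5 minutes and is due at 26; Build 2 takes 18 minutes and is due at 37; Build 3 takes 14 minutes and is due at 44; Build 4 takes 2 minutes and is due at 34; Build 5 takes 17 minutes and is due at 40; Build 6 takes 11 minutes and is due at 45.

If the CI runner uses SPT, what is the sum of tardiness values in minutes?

SPT (increasing processing time): Build 4 Build 1 Build 6 Build 3 Build 5 Build 2.
Build 4: 0→2, due 34, tardiness 0
Build 1: 2→7, due 26, tardiness 0
Build 6: 7→18, due 45, tardiness 0
Build 3: 18→32, due 44, tardiness 0
Build 5: 32→49, due 40, tardiness 9
Build 2: 49→67, due 37, tardiness 30
Sum = 0+0+0+0+9+30 = 39.

39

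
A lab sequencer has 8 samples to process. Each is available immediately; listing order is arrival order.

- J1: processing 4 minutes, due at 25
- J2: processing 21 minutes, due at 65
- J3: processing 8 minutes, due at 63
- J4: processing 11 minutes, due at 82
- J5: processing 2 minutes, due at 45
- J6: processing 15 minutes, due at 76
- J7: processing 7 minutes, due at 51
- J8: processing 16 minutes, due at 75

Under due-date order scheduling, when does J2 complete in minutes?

EDD (increasing due date): J1 J5 J7 J3 J2 J8 J6 J4.
J1: 0→4
J5: 4→6
J7: 6→13
J3: 13→21
J2: 21→42

42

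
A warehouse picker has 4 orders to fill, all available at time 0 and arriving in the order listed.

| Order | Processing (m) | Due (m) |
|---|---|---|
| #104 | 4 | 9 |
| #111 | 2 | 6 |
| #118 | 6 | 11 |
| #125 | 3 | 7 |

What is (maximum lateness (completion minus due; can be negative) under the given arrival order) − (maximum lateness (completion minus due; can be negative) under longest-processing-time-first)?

-1

FIFO (arrival order): #104 #111 #118 #125.
#104: 0→4, due 9, lateness -5
#111: 4→6, due 6, lateness 0
#118: 6→12, due 11, lateness 1
#125: 12→15, due 7, lateness 8
Maximum = 8.
LPT (decreasing processing time): #118 #104 #125 #111.
#118: 0→6, due 11, lateness -5
#104: 6→10, due 9, lateness 1
#125: 10→13, due 7, lateness 6
#111: 13→15, due 6, lateness 9
Maximum = 9.
Difference = 8 − 9 = -1.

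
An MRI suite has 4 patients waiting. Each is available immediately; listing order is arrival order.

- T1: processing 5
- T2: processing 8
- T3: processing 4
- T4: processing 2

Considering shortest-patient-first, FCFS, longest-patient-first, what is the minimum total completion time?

SPT (increasing processing time): T4 T3 T1 T2.
T4: 0→2
T3: 2→6
T1: 6→11
T2: 11→19
Sum = 2+6+11+19 = 38.
FIFO (arrival order): T1 T2 T3 T4.
T1: 0→5
T2: 5→13
T3: 13→17
T4: 17→19
Sum = 5+13+17+19 = 54.
LPT (decreasing processing time): T2 T1 T3 T4.
T2: 0→8
T1: 8→13
T3: 13→17
T4: 17→19
Sum = 8+13+17+19 = 57.
SPT 38, FIFO 54, LPT 57 → minimum 38.

38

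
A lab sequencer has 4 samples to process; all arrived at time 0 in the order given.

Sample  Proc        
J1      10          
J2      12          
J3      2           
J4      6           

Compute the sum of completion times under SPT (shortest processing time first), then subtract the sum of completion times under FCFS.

-28

SPT (increasing processing time): J3 J4 J1 J2.
J3: 0→2
J4: 2→8
J1: 8→18
J2: 18→30
Sum = 2+8+18+30 = 58.
FIFO (arrival order): J1 J2 J3 J4.
J1: 0→10
J2: 10→22
J3: 22→24
J4: 24→30
Sum = 10+22+24+30 = 86.
Difference = 58 − 86 = -28.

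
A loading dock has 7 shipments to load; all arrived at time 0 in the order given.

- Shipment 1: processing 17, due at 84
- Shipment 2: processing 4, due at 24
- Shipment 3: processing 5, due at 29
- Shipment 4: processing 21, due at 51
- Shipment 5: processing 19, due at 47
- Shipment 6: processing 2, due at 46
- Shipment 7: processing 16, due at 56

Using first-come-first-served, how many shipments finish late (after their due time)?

FIFO (arrival order): Shipment 1 Shipment 2 Shipment 3 Shipment 4 Shipment 5 Shipment 6 Shipment 7.
Shipment 1: 0→17, due 84, tardiness 0
Shipment 2: 17→21, due 24, tardiness 0
Shipment 3: 21→26, due 29, tardiness 0
Shipment 4: 26→47, due 51, tardiness 0
Shipment 5: 47→66, due 47, tardiness 19
Shipment 6: 66→68, due 46, tardiness 22
Shipment 7: 68→84, due 56, tardiness 28
Late shipments: 3.

3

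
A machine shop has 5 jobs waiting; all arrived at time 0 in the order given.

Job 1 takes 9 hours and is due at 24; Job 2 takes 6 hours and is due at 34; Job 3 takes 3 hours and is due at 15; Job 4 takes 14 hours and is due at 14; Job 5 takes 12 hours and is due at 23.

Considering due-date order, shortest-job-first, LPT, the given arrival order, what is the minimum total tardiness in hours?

32

EDD (increasing due date): Job 4 Job 3 Job 5 Job 1 Job 2.
Job 4: 0→14, due 14, tardiness 0
Job 3: 14→17, due 15, tardiness 2
Job 5: 17→29, due 23, tardiness 6
Job 1: 29→38, due 24, tardiness 14
Job 2: 38→44, due 34, tardiness 10
Sum = 0+2+6+14+10 = 32.
SPT (increasing processing time): Job 3 Job 2 Job 1 Job 5 Job 4.
Job 3: 0→3, due 15, tardiness 0
Job 2: 3→9, due 34, tardiness 0
Job 1: 9→18, due 24, tardiness 0
Job 5: 18→30, due 23, tardiness 7
Job 4: 30→44, due 14, tardiness 30
Sum = 0+0+0+7+30 = 37.
LPT (decreasing processing time): Job 4 Job 5 Job 1 Job 2 Job 3.
Job 4: 0→14, due 14, tardiness 0
Job 5: 14→26, due 23, tardiness 3
Job 1: 26→35, due 24, tardiness 11
Job 2: 35→41, due 34, tardiness 7
Job 3: 41→44, due 15, tardiness 29
Sum = 0+3+11+7+29 = 50.
FIFO (arrival order): Job 1 Job 2 Job 3 Job 4 Job 5.
Job 1: 0→9, due 24, tardiness 0
Job 2: 9→15, due 34, tardiness 0
Job 3: 15→18, due 15, tardiness 3
Job 4: 18→32, due 14, tardiness 18
Job 5: 32→44, due 23, tardiness 21
Sum = 0+0+3+18+21 = 42.
EDD 32, SPT 37, LPT 50, FIFO 42 → minimum 32.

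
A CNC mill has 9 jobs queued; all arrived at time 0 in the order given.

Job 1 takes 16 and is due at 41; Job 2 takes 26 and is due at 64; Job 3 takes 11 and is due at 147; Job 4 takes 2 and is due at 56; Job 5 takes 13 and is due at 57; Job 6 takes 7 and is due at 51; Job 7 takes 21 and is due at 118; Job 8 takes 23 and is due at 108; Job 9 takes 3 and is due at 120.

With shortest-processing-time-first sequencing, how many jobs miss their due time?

SPT (increasing processing time): Job 4 Job 9 Job 6 Job 3 Job 5 Job 1 Job 7 Job 8 Job 2.
Job 4: 0→2, due 56, tardiness 0
Job 9: 2→5, due 120, tardiness 0
Job 6: 5→12, due 51, tardiness 0
Job 3: 12→23, due 147, tardiness 0
Job 5: 23→36, due 57, tardiness 0
Job 1: 36→52, due 41, tardiness 11
Job 7: 52→73, due 118, tardiness 0
Job 8: 73→96, due 108, tardiness 0
Job 2: 96→122, due 64, tardiness 58
Late jobs: 2.

2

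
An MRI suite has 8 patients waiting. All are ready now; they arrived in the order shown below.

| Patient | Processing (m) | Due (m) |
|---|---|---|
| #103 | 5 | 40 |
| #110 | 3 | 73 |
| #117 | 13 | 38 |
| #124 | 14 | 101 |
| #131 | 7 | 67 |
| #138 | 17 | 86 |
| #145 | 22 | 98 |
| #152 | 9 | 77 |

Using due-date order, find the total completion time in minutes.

EDD (increasing due date): #117 #103 #131 #110 #152 #138 #145 #124.
#117: 0→13
#103: 13→18
#131: 18→25
#110: 25→28
#152: 28→37
#138: 37→54
#145: 54→76
#124: 76→90
Sum = 13+18+25+28+37+54+76+90 = 341.

341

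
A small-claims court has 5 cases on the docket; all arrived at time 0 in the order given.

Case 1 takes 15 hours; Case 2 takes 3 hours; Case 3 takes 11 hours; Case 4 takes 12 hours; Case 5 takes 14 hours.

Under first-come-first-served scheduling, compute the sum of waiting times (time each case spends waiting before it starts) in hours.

103

FIFO (arrival order): Case 1 Case 2 Case 3 Case 4 Case 5.
Case 1: waits 0, runs 0→15
Case 2: waits 15, runs 15→18
Case 3: waits 18, runs 18→29
Case 4: waits 29, runs 29→41
Case 5: waits 41, runs 41→55
Sum = 0+15+18+29+41 = 103.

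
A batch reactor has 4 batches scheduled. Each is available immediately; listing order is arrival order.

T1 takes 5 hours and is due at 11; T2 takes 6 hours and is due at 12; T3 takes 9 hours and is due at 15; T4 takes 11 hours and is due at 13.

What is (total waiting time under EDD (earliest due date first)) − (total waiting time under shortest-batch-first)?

2

EDD (increasing due date): T1 T2 T4 T3.
T1: waits 0, runs 0→5
T2: waits 5, runs 5→11
T4: waits 11, runs 11→22
T3: waits 22, runs 22→31
Sum = 0+5+11+22 = 38.
SPT (increasing processing time): T1 T2 T3 T4.
T1: waits 0, runs 0→5
T2: waits 5, runs 5→11
T3: waits 11, runs 11→20
T4: waits 20, runs 20→31
Sum = 0+5+11+20 = 36.
Difference = 38 − 36 = 2.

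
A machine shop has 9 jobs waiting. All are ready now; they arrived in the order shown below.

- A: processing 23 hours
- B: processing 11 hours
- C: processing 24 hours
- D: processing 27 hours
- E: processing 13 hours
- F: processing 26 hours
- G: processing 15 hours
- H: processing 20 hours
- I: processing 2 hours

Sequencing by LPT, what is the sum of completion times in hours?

LPT (decreasing processing time): D F C A H G E B I.
D: 0→27
F: 27→53
C: 53→77
A: 77→100
H: 100→120
G: 120→135
E: 135→148
B: 148→159
I: 159→161
Sum = 27+53+77+100+120+135+148+159+161 = 980.

980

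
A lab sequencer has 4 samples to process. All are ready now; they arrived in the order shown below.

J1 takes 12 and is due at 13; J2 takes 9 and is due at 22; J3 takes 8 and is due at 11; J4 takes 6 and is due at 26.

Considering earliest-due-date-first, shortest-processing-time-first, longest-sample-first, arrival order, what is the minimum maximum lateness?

EDD (increasing due date): J3 J1 J2 J4.
J3: 0→8, due 11, lateness -3
J1: 8→20, due 13, lateness 7
J2: 20→29, due 22, lateness 7
J4: 29→35, due 26, lateness 9
Maximum = 9.
SPT (increasing processing time): J4 J3 J2 J1.
J4: 0→6, due 26, lateness -20
J3: 6→14, due 11, lateness 3
J2: 14→23, due 22, lateness 1
J1: 23→35, due 13, lateness 22
Maximum = 22.
LPT (decreasing processing time): J1 J2 J3 J4.
J1: 0→12, due 13, lateness -1
J2: 12→21, due 22, lateness -1
J3: 21→29, due 11, lateness 18
J4: 29→35, due 26, lateness 9
Maximum = 18.
FIFO (arrival order): J1 J2 J3 J4.
J1: 0→12, due 13, lateness -1
J2: 12→21, due 22, lateness -1
J3: 21→29, due 11, lateness 18
J4: 29→35, due 26, lateness 9
Maximum = 18.
EDD 9, SPT 22, LPT 18, FIFO 18 → minimum 9.

9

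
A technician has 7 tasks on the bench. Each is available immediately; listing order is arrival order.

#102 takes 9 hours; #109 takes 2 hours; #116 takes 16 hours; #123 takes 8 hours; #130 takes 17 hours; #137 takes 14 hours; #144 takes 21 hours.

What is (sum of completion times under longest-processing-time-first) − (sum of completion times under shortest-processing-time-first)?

164

LPT (decreasing processing time): #144 #130 #116 #137 #102 #123 #109.
#144: 0→21
#130: 21→38
#116: 38→54
#137: 54→68
#102: 68→77
#123: 77→85
#109: 85→87
Sum = 21+38+54+68+77+85+87 = 430.
SPT (increasing processing time): #109 #123 #102 #137 #116 #130 #144.
#109: 0→2
#123: 2→10
#102: 10→19
#137: 19→33
#116: 33→49
#130: 49→66
#144: 66→87
Sum = 2+10+19+33+49+66+87 = 266.
Difference = 430 − 266 = 164.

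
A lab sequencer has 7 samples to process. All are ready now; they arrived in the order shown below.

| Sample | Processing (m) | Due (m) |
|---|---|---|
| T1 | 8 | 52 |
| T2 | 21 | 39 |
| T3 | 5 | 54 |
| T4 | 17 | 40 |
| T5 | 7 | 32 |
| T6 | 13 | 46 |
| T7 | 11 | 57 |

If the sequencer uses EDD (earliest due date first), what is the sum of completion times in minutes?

EDD (increasing due date): T5 T2 T4 T6 T1 T3 T7.
T5: 0→7
T2: 7→28
T4: 28→45
T6: 45→58
T1: 58→66
T3: 66→71
T7: 71→82
Sum = 7+28+45+58+66+71+82 = 357.

357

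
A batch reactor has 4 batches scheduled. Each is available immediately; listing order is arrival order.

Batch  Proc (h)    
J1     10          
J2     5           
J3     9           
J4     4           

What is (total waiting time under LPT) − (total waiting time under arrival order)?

4

LPT (decreasing processing time): J1 J3 J2 J4.
J1: waits 0, runs 0→10
J3: waits 10, runs 10→19
J2: waits 19, runs 19→24
J4: waits 24, runs 24→28
Sum = 0+10+19+24 = 53.
FIFO (arrival order): J1 J2 J3 J4.
J1: waits 0, runs 0→10
J2: waits 10, runs 10→15
J3: waits 15, runs 15→24
J4: waits 24, runs 24→28
Sum = 0+10+15+24 = 49.
Difference = 53 − 49 = 4.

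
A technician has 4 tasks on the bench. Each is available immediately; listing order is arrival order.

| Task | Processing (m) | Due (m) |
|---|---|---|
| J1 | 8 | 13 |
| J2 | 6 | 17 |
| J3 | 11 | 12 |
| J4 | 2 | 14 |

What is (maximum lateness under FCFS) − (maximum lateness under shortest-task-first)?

FIFO (arrival order): J1 J2 J3 J4.
J1: 0→8, due 13, lateness -5
J2: 8→14, due 17, lateness -3
J3: 14→25, due 12, lateness 13
J4: 25→27, due 14, lateness 13
Maximum = 13.
SPT (increasing processing time): J4 J2 J1 J3.
J4: 0→2, due 14, lateness -12
J2: 2→8, due 17, lateness -9
J1: 8→16, due 13, lateness 3
J3: 16→27, due 12, lateness 15
Maximum = 15.
Difference = 13 − 15 = -2.

-2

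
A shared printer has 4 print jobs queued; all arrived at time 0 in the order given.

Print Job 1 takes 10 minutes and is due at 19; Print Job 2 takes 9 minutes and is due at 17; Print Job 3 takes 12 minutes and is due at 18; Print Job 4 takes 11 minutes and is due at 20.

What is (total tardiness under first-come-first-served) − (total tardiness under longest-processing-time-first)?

FIFO (arrival order): Print Job 1 Print Job 2 Print Job 3 Print Job 4.
Print Job 1: 0→10, due 19, tardiness 0
Print Job 2: 10→19, due 17, tardiness 2
Print Job 3: 19→31, due 18, tardiness 13
Print Job 4: 31→42, due 20, tardiness 22
Sum = 0+2+13+22 = 37.
LPT (decreasing processing time): Print Job 3 Print Job 4 Print Job 1 Print Job 2.
Print Job 3: 0→12, due 18, tardiness 0
Print Job 4: 12→23, due 20, tardiness 3
Print Job 1: 23→33, due 19, tardiness 14
Print Job 2: 33→42, due 17, tardiness 25
Sum = 0+3+14+25 = 42.
Difference = 37 − 42 = -5.

-5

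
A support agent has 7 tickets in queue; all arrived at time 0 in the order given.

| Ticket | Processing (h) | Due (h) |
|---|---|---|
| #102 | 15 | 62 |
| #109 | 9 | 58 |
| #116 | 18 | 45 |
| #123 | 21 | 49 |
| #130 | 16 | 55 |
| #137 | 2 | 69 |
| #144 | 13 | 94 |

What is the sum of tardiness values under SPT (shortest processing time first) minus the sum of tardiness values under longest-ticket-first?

6

SPT (increasing processing time): #137 #109 #144 #102 #130 #116 #123.
#137: 0→2, due 69, tardiness 0
#109: 2→11, due 58, tardiness 0
#144: 11→24, due 94, tardiness 0
#102: 24→39, due 62, tardiness 0
#130: 39→55, due 55, tardiness 0
#116: 55→73, due 45, tardiness 28
#123: 73→94, due 49, tardiness 45
Sum = 0+0+0+0+0+28+45 = 73.
LPT (decreasing processing time): #123 #116 #130 #102 #144 #109 #137.
#123: 0→21, due 49, tardiness 0
#116: 21→39, due 45, tardiness 0
#130: 39→55, due 55, tardiness 0
#102: 55→70, due 62, tardiness 8
#144: 70→83, due 94, tardiness 0
#109: 83→92, due 58, tardiness 34
#137: 92→94, due 69, tardiness 25
Sum = 0+0+0+8+0+34+25 = 67.
Difference = 73 − 67 = 6.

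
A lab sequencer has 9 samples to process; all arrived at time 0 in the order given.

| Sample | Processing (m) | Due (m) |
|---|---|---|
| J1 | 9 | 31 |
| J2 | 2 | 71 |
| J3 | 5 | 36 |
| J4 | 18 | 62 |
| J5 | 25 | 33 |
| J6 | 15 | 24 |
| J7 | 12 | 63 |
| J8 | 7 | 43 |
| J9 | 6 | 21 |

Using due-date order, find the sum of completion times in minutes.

EDD (increasing due date): J9 J6 J1 J5 J3 J8 J4 J7 J2.
J9: 0→6
J6: 6→21
J1: 21→30
J5: 30→55
J3: 55→60
J8: 60→67
J4: 67→85
J7: 85→97
J2: 97→99
Sum = 6+21+30+55+60+67+85+97+99 = 520.

520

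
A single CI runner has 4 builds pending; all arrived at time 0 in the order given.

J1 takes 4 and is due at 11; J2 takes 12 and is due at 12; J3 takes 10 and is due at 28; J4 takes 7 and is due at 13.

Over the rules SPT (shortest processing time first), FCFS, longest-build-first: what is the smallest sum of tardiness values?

21

SPT (increasing processing time): J1 J4 J3 J2.
J1: 0→4, due 11, tardiness 0
J4: 4→11, due 13, tardiness 0
J3: 11→21, due 28, tardiness 0
J2: 21→33, due 12, tardiness 21
Sum = 0+0+0+21 = 21.
FIFO (arrival order): J1 J2 J3 J4.
J1: 0→4, due 11, tardiness 0
J2: 4→16, due 12, tardiness 4
J3: 16→26, due 28, tardiness 0
J4: 26→33, due 13, tardiness 20
Sum = 0+4+0+20 = 24.
LPT (decreasing processing time): J2 J3 J4 J1.
J2: 0→12, due 12, tardiness 0
J3: 12→22, due 28, tardiness 0
J4: 22→29, due 13, tardiness 16
J1: 29→33, due 11, tardiness 22
Sum = 0+0+16+22 = 38.
SPT 21, FIFO 24, LPT 38 → minimum 21.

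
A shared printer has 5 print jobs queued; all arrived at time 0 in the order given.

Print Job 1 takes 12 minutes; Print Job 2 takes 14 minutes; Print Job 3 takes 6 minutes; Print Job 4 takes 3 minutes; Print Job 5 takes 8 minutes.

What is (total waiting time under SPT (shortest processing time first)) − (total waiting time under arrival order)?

SPT (increasing processing time): Print Job 4 Print Job 3 Print Job 5 Print Job 1 Print Job 2.
Print Job 4: waits 0, runs 0→3
Print Job 3: waits 3, runs 3→9
Print Job 5: waits 9, runs 9→17
Print Job 1: waits 17, runs 17→29
Print Job 2: waits 29, runs 29→43
Sum = 0+3+9+17+29 = 58.
FIFO (arrival order): Print Job 1 Print Job 2 Print Job 3 Print Job 4 Print Job 5.
Print Job 1: waits 0, runs 0→12
Print Job 2: waits 12, runs 12→26
Print Job 3: waits 26, runs 26→32
Print Job 4: waits 32, runs 32→35
Print Job 5: waits 35, runs 35→43
Sum = 0+12+26+32+35 = 105.
Difference = 58 − 105 = -47.

-47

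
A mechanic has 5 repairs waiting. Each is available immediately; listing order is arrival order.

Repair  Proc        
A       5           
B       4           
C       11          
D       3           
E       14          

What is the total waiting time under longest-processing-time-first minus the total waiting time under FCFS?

46

LPT (decreasing processing time): E C A B D.
E: waits 0, runs 0→14
C: waits 14, runs 14→25
A: waits 25, runs 25→30
B: waits 30, runs 30→34
D: waits 34, runs 34→37
Sum = 0+14+25+30+34 = 103.
FIFO (arrival order): A B C D E.
A: waits 0, runs 0→5
B: waits 5, runs 5→9
C: waits 9, runs 9→20
D: waits 20, runs 20→23
E: waits 23, runs 23→37
Sum = 0+5+9+20+23 = 57.
Difference = 103 − 57 = 46.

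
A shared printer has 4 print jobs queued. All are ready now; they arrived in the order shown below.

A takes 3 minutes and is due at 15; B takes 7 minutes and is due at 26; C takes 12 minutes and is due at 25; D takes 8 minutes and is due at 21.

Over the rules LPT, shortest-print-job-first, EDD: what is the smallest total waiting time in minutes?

LPT (decreasing processing time): C D B A.
C: waits 0, runs 0→12
D: waits 12, runs 12→20
B: waits 20, runs 20→27
A: waits 27, runs 27→30
Sum = 0+12+20+27 = 59.
SPT (increasing processing time): A B D C.
A: waits 0, runs 0→3
B: waits 3, runs 3→10
D: waits 10, runs 10→18
C: waits 18, runs 18→30
Sum = 0+3+10+18 = 31.
EDD (increasing due date): A D C B.
A: waits 0, runs 0→3
D: waits 3, runs 3→11
C: waits 11, runs 11→23
B: waits 23, runs 23→30
Sum = 0+3+11+23 = 37.
LPT 59, SPT 31, EDD 37 → minimum 31.

31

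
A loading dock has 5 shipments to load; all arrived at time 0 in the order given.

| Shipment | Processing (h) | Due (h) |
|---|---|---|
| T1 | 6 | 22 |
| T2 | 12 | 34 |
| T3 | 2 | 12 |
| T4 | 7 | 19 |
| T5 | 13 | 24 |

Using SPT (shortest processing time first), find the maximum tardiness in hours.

16

SPT (increasing processing time): T3 T1 T4 T2 T5.
T3: 0→2, due 12, tardiness 0
T1: 2→8, due 22, tardiness 0
T4: 8→15, due 19, tardiness 0
T2: 15→27, due 34, tardiness 0
T5: 27→40, due 24, tardiness 16
Maximum = 16.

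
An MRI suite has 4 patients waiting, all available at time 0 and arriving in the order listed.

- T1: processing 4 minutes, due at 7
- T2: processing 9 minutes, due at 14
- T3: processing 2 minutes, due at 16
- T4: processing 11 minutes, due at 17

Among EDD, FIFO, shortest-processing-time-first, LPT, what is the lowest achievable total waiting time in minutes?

23

EDD (increasing due date): T1 T2 T3 T4.
T1: waits 0, runs 0→4
T2: waits 4, runs 4→13
T3: waits 13, runs 13→15
T4: waits 15, runs 15→26
Sum = 0+4+13+15 = 32.
FIFO (arrival order): T1 T2 T3 T4.
T1: waits 0, runs 0→4
T2: waits 4, runs 4→13
T3: waits 13, runs 13→15
T4: waits 15, runs 15→26
Sum = 0+4+13+15 = 32.
SPT (increasing processing time): T3 T1 T2 T4.
T3: waits 0, runs 0→2
T1: waits 2, runs 2→6
T2: waits 6, runs 6→15
T4: waits 15, runs 15→26
Sum = 0+2+6+15 = 23.
LPT (decreasing processing time): T4 T2 T1 T3.
T4: waits 0, runs 0→11
T2: waits 11, runs 11→20
T1: waits 20, runs 20→24
T3: waits 24, runs 24→26
Sum = 0+11+20+24 = 55.
EDD 32, FIFO 32, SPT 23, LPT 55 → minimum 23.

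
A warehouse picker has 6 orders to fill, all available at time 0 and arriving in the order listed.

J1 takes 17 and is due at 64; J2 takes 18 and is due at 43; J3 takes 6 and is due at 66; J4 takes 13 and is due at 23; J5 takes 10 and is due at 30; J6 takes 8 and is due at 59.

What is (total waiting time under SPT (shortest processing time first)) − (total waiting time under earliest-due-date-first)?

SPT (increasing processing time): J3 J6 J5 J4 J1 J2.
J3: waits 0, runs 0→6
J6: waits 6, runs 6→14
J5: waits 14, runs 14→24
J4: waits 24, runs 24→37
J1: waits 37, runs 37→54
J2: waits 54, runs 54→72
Sum = 0+6+14+24+37+54 = 135.
EDD (increasing due date): J4 J5 J2 J6 J1 J3.
J4: waits 0, runs 0→13
J5: waits 13, runs 13→23
J2: waits 23, runs 23→41
J6: waits 41, runs 41→49
J1: waits 49, runs 49→66
J3: waits 66, runs 66→72
Sum = 0+13+23+41+49+66 = 192.
Difference = 135 − 192 = -57.

-57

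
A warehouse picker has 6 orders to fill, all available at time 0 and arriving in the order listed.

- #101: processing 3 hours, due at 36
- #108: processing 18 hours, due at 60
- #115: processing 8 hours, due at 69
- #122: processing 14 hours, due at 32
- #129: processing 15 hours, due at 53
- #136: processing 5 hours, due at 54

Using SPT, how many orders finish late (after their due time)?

SPT (increasing processing time): #101 #136 #115 #122 #129 #108.
#101: 0→3, due 36, tardiness 0
#136: 3→8, due 54, tardiness 0
#115: 8→16, due 69, tardiness 0
#122: 16→30, due 32, tardiness 0
#129: 30→45, due 53, tardiness 0
#108: 45→63, due 60, tardiness 3
Late orders: 1.

1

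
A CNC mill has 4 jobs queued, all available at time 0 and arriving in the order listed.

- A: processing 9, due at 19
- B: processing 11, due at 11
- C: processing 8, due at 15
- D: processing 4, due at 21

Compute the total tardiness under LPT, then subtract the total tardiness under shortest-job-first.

2

LPT (decreasing processing time): B A C D.
B: 0→11, due 11, tardiness 0
A: 11→20, due 19, tardiness 1
C: 20→28, due 15, tardiness 13
D: 28→32, due 21, tardiness 11
Sum = 0+1+13+11 = 25.
SPT (increasing processing time): D C A B.
D: 0→4, due 21, tardiness 0
C: 4→12, due 15, tardiness 0
A: 12→21, due 19, tardiness 2
B: 21→32, due 11, tardiness 21
Sum = 0+0+2+21 = 23.
Difference = 25 − 23 = 2.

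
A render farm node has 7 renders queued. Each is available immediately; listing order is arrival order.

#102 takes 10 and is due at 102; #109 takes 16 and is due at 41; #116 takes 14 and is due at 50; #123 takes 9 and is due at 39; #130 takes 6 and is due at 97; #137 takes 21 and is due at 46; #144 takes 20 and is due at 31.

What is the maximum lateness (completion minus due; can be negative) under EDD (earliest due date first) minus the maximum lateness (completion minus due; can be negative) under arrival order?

-35

EDD (increasing due date): #144 #123 #109 #137 #116 #130 #102.
#144: 0→20, due 31, lateness -11
#123: 20→29, due 39, lateness -10
#109: 29→45, due 41, lateness 4
#137: 45→66, due 46, lateness 20
#116: 66→80, due 50, lateness 30
#130: 80→86, due 97, lateness -11
#102: 86→96, due 102, lateness -6
Maximum = 30.
FIFO (arrival order): #102 #109 #116 #123 #130 #137 #144.
#102: 0→10, due 102, lateness -92
#109: 10→26, due 41, lateness -15
#116: 26→40, due 50, lateness -10
#123: 40→49, due 39, lateness 10
#130: 49→55, due 97, lateness -42
#137: 55→76, due 46, lateness 30
#144: 76→96, due 31, lateness 65
Maximum = 65.
Difference = 30 − 65 = -35.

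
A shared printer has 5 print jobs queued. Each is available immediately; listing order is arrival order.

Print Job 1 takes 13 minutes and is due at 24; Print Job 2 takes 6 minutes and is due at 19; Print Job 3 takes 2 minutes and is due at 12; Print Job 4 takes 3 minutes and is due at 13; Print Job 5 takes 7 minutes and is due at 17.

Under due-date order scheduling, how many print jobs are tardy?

1

EDD (increasing due date): Print Job 3 Print Job 4 Print Job 5 Print Job 2 Print Job 1.
Print Job 3: 0→2, due 12, tardiness 0
Print Job 4: 2→5, due 13, tardiness 0
Print Job 5: 5→12, due 17, tardiness 0
Print Job 2: 12→18, due 19, tardiness 0
Print Job 1: 18→31, due 24, tardiness 7
Late print jobs: 1.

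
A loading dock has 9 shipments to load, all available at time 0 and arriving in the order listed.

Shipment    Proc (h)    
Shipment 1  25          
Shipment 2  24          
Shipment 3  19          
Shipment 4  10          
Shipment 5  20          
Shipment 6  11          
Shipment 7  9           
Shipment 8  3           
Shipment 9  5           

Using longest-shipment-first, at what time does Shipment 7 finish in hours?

LPT (decreasing processing time): Shipment 1 Shipment 2 Shipment 5 Shipment 3 Shipment 6 Shipment 4 Shipment 7 Shipment 9 Shipment 8.
Shipment 1: 0→25
Shipment 2: 25→49
Shipment 5: 49→69
Shipment 3: 69→88
Shipment 6: 88→99
Shipment 4: 99→109
Shipment 7: 109→118

118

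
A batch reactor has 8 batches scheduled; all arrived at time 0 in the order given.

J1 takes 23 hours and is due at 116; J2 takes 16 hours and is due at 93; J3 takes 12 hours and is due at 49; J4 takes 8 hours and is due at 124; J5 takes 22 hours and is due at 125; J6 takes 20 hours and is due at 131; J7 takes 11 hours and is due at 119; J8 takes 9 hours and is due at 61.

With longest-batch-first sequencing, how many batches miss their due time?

LPT (decreasing processing time): J1 J5 J6 J2 J3 J7 J8 J4.
J1: 0→23, due 116, tardiness 0
J5: 23→45, due 125, tardiness 0
J6: 45→65, due 131, tardiness 0
J2: 65→81, due 93, tardiness 0
J3: 81→93, due 49, tardiness 44
J7: 93→104, due 119, tardiness 0
J8: 104→113, due 61, tardiness 52
J4: 113→121, due 124, tardiness 0
Late batches: 2.

2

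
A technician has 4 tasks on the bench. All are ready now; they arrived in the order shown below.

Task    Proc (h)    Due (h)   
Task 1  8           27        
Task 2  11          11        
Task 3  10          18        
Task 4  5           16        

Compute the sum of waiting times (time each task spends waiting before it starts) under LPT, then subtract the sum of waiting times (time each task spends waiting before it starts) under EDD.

8

LPT (decreasing processing time): Task 2 Task 3 Task 1 Task 4.
Task 2: waits 0, runs 0→11
Task 3: waits 11, runs 11→21
Task 1: waits 21, runs 21→29
Task 4: waits 29, runs 29→34
Sum = 0+11+21+29 = 61.
EDD (increasing due date): Task 2 Task 4 Task 3 Task 1.
Task 2: waits 0, runs 0→11
Task 4: waits 11, runs 11→16
Task 3: waits 16, runs 16→26
Task 1: waits 26, runs 26→34
Sum = 0+11+16+26 = 53.
Difference = 61 − 53 = 8.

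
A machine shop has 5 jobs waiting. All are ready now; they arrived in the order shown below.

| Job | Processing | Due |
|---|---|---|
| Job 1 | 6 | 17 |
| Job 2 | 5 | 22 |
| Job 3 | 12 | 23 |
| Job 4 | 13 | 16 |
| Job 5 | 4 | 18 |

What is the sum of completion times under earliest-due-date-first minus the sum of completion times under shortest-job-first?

EDD (increasing due date): Job 4 Job 1 Job 5 Job 2 Job 3.
Job 4: 0→13
Job 1: 13→19
Job 5: 19→23
Job 2: 23→28
Job 3: 28→40
Sum = 13+19+23+28+40 = 123.
SPT (increasing processing time): Job 5 Job 2 Job 1 Job 3 Job 4.
Job 5: 0→4
Job 2: 4→9
Job 1: 9→15
Job 3: 15→27
Job 4: 27→40
Sum = 4+9+15+27+40 = 95.
Difference = 123 − 95 = 28.

28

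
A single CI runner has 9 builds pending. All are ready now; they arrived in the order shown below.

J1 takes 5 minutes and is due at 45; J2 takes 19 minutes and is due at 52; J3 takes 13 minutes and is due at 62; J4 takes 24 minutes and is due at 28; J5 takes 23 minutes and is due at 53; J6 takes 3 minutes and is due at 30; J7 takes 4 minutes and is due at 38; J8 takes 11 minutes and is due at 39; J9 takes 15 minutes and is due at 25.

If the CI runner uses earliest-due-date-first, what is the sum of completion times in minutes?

563

EDD (increasing due date): J9 J4 J6 J7 J8 J1 J2 J5 J3.
J9: 0→15
J4: 15→39
J6: 39→42
J7: 42→46
J8: 46→57
J1: 57→62
J2: 62→81
J5: 81→104
J3: 104→117
Sum = 15+39+42+46+57+62+81+104+117 = 563.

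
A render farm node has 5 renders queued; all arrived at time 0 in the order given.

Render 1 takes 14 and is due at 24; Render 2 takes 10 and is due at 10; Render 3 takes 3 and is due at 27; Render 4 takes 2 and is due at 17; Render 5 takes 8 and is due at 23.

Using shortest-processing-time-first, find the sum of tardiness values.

SPT (increasing processing time): Render 4 Render 3 Render 5 Render 2 Render 1.
Render 4: 0→2, due 17, tardiness 0
Render 3: 2→5, due 27, tardiness 0
Render 5: 5→13, due 23, tardiness 0
Render 2: 13→23, due 10, tardiness 13
Render 1: 23→37, due 24, tardiness 13
Sum = 0+0+0+13+13 = 26.

26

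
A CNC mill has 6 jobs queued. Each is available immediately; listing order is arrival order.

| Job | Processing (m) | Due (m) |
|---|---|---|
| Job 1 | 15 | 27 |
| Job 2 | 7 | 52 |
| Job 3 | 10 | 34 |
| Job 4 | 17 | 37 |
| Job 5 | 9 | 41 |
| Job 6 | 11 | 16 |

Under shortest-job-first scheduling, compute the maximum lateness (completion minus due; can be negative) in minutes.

32

SPT (increasing processing time): Job 2 Job 5 Job 3 Job 6 Job 1 Job 4.
Job 2: 0→7, due 52, lateness -45
Job 5: 7→16, due 41, lateness -25
Job 3: 16→26, due 34, lateness -8
Job 6: 26→37, due 16, lateness 21
Job 1: 37→52, due 27, lateness 25
Job 4: 52→69, due 37, lateness 32
Maximum = 32.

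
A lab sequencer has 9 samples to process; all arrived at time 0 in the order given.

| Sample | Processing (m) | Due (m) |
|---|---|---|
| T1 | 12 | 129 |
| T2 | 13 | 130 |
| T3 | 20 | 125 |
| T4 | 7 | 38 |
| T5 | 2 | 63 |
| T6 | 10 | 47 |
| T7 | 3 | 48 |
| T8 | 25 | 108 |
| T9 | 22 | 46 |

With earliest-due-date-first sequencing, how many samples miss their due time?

0

EDD (increasing due date): T4 T9 T6 T7 T5 T8 T3 T1 T2.
T4: 0→7, due 38, tardiness 0
T9: 7→29, due 46, tardiness 0
T6: 29→39, due 47, tardiness 0
T7: 39→42, due 48, tardiness 0
T5: 42→44, due 63, tardiness 0
T8: 44→69, due 108, tardiness 0
T3: 69→89, due 125, tardiness 0
T1: 89→101, due 129, tardiness 0
T2: 101→114, due 130, tardiness 0
Late samples: 0.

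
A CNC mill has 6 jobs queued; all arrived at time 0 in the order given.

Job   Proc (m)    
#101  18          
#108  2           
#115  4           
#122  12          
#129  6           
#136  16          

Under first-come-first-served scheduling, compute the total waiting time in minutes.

140

FIFO (arrival order): #101 #108 #115 #122 #129 #136.
#101: waits 0, runs 0→18
#108: waits 18, runs 18→20
#115: waits 20, runs 20→24
#122: waits 24, runs 24→36
#129: waits 36, runs 36→42
#136: waits 42, runs 42→58
Sum = 0+18+20+24+36+42 = 140.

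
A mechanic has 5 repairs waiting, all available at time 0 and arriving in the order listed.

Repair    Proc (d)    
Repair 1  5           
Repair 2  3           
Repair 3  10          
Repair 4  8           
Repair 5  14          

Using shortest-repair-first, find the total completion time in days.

SPT (increasing processing time): Repair 2 Repair 1 Repair 4 Repair 3 Repair 5.
Repair 2: 0→3
Repair 1: 3→8
Repair 4: 8→16
Repair 3: 16→26
Repair 5: 26→40
Sum = 3+8+16+26+40 = 93.

93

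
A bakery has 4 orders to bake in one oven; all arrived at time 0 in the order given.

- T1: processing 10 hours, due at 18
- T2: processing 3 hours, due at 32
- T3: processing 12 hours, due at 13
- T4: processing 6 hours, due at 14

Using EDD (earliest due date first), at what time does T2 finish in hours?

31

EDD (increasing due date): T3 T4 T1 T2.
T3: 0→12
T4: 12→18
T1: 18→28
T2: 28→31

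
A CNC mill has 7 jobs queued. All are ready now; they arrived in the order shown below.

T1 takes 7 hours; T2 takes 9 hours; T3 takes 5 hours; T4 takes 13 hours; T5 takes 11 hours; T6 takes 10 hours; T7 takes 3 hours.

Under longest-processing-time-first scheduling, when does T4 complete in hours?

13

LPT (decreasing processing time): T4 T5 T6 T2 T1 T3 T7.
T4: 0→13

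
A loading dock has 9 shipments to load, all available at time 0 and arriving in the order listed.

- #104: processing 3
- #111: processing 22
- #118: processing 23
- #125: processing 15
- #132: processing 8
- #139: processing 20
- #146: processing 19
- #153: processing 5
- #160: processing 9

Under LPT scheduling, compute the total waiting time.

661

LPT (decreasing processing time): #118 #111 #139 #146 #125 #160 #132 #153 #104.
#118: waits 0, runs 0→23
#111: waits 23, runs 23→45
#139: waits 45, runs 45→65
#146: waits 65, runs 65→84
#125: waits 84, runs 84→99
#160: waits 99, runs 99→108
#132: waits 108, runs 108→116
#153: waits 116, runs 116→121
#104: waits 121, runs 121→124
Sum = 0+23+45+65+84+99+108+116+121 = 661.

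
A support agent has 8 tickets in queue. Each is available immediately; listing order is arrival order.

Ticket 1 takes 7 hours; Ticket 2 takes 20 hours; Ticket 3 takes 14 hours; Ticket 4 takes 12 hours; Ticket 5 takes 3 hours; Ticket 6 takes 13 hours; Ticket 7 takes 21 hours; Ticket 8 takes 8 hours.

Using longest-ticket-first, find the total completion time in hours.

LPT (decreasing processing time): Ticket 7 Ticket 2 Ticket 3 Ticket 6 Ticket 4 Ticket 8 Ticket 1 Ticket 5.
Ticket 7: 0→21
Ticket 2: 21→41
Ticket 3: 41→55
Ticket 6: 55→68
Ticket 4: 68→80
Ticket 8: 80→88
Ticket 1: 88→95
Ticket 5: 95→98
Sum = 21+41+55+68+80+88+95+98 = 546.

546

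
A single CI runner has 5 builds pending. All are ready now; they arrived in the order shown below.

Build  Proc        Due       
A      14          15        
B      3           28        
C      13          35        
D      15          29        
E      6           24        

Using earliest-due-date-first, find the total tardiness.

25

EDD (increasing due date): A E B D C.
A: 0→14, due 15, tardiness 0
E: 14→20, due 24, tardiness 0
B: 20→23, due 28, tardiness 0
D: 23→38, due 29, tardiness 9
C: 38→51, due 35, tardiness 16
Sum = 0+0+0+9+16 = 25.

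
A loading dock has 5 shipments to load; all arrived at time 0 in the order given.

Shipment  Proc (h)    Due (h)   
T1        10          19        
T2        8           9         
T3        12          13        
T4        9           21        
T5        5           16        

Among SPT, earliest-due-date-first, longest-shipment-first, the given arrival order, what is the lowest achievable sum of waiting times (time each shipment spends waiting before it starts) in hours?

72

SPT (increasing processing time): T5 T2 T4 T1 T3.
T5: waits 0, runs 0→5
T2: waits 5, runs 5→13
T4: waits 13, runs 13→22
T1: waits 22, runs 22→32
T3: waits 32, runs 32→44
Sum = 0+5+13+22+32 = 72.
EDD (increasing due date): T2 T3 T5 T1 T4.
T2: waits 0, runs 0→8
T3: waits 8, runs 8→20
T5: waits 20, runs 20→25
T1: waits 25, runs 25→35
T4: waits 35, runs 35→44
Sum = 0+8+20+25+35 = 88.
LPT (decreasing processing time): T3 T1 T4 T2 T5.
T3: waits 0, runs 0→12
T1: waits 12, runs 12→22
T4: waits 22, runs 22→31
T2: waits 31, runs 31→39
T5: waits 39, runs 39→44
Sum = 0+12+22+31+39 = 104.
FIFO (arrival order): T1 T2 T3 T4 T5.
T1: waits 0, runs 0→10
T2: waits 10, runs 10→18
T3: waits 18, runs 18→30
T4: waits 30, runs 30→39
T5: waits 39, runs 39→44
Sum = 0+10+18+30+39 = 97.
SPT 72, EDD 88, LPT 104, FIFO 97 → minimum 72.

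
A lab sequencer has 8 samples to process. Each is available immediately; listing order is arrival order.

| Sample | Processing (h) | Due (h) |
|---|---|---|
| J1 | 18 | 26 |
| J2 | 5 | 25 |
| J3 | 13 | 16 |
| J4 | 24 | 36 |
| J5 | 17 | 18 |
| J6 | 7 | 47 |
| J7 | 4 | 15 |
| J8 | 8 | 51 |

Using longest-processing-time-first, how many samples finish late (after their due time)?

LPT (decreasing processing time): J4 J1 J5 J3 J8 J6 J2 J7.
J4: 0→24, due 36, tardiness 0
J1: 24→42, due 26, tardiness 16
J5: 42→59, due 18, tardiness 41
J3: 59→72, due 16, tardiness 56
J8: 72→80, due 51, tardiness 29
J6: 80→87, due 47, tardiness 40
J2: 87→92, due 25, tardiness 67
J7: 92→96, due 15, tardiness 81
Late samples: 7.

7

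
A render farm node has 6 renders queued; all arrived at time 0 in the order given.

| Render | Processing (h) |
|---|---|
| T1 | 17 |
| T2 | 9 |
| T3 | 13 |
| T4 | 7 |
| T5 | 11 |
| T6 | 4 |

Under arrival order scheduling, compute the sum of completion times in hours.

FIFO (arrival order): T1 T2 T3 T4 T5 T6.
T1: 0→17
T2: 17→26
T3: 26→39
T4: 39→46
T5: 46→57
T6: 57→61
Sum = 17+26+39+46+57+61 = 246.

246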